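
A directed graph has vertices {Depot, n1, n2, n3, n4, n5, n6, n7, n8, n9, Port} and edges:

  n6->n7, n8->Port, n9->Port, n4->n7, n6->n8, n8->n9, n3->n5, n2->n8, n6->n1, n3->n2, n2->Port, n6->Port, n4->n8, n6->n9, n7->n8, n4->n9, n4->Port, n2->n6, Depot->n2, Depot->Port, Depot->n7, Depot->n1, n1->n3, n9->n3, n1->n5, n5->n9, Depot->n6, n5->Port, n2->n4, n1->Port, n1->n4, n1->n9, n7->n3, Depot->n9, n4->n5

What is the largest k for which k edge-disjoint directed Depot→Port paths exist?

6

Assign every edge capacity 1; by Menger, the answer equals the max flow.
Path Depot→Port (+1); total 1.
Path Depot→n1→Port (+1); total 2.
Path Depot→n2→Port (+1); total 3.
Path Depot→n6→Port (+1); total 4.
Path Depot→n9→Port (+1); total 5.
Path Depot→n7→n8→Port (+1); total 6.
No residual Depot→Port path; max flow = 6.
Certifying cut of size 6: {Depot→Port, Depot→n1, Depot→n2, Depot→n6, Depot→n7, Depot→n9}.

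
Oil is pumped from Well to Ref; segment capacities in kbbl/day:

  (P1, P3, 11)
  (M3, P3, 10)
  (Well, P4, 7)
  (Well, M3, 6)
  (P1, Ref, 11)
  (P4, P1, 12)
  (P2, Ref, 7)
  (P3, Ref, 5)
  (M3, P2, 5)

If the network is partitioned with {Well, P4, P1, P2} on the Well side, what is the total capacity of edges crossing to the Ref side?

35

Edges leaving {Well, P4, P1, P2}: Well→M3 (6), P1→P3 (11), P1→Ref (11), P2→Ref (7).
Cut capacity = 6 + 11 + 11 + 7 = 35.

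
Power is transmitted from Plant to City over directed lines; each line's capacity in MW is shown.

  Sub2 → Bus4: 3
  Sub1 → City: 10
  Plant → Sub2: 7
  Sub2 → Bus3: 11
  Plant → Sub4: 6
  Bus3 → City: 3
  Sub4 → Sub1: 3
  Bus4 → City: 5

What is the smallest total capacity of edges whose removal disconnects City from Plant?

Augment Plant→Sub2→Bus4→City: bottleneck 3, flow now 3.
Augment Plant→Sub2→Bus3→City: bottleneck 3, flow now 6.
Augment Plant→Sub4→Sub1→City: bottleneck 3, flow now 9.
No augmenting path remains; maximum flow = 9.
By max-flow min-cut, the minimum cut capacity equals the max flow.
In the residual graph, reachable from Plant: {Plant, Sub2, Sub4, Bus3}.
Min-cut edges: Sub2→Bus4 (3), Sub4→Sub1 (3), Bus3→City (3); capacity 3 + 3 + 3 = 9.

9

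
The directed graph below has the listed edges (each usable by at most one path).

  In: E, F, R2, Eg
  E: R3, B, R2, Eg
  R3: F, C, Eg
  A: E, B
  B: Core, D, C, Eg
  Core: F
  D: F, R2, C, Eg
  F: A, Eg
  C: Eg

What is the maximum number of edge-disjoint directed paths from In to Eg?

3

Assign every edge capacity 1; by Menger, the answer equals the max flow.
Path In→Eg (+1); total 1.
Path In→E→Eg (+1); total 2.
Path In→F→Eg (+1); total 3.
No residual In→Eg path; max flow = 3.
Certifying cut of size 3: {In→E, In→Eg, In→F}.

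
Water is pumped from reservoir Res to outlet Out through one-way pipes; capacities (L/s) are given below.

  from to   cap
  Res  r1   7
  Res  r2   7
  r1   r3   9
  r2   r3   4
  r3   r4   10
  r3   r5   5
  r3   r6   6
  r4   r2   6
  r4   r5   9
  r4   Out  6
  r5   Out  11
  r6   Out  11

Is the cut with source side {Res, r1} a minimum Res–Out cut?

No — its capacity is 16, but the minimum cut has capacity 11.

Given cut capacity: 7 + 9 = 16.
Augment Res→r1→r3→r4→Out: bottleneck 6, flow now 6.
Augment Res→r1→r3→r5→Out: bottleneck 1, flow now 7.
Augment Res→r2→r3→r5→Out: bottleneck 4, flow now 11.
No augmenting path remains; maximum flow = 11.
In the residual graph, reachable from Res: {Res, r2}.
Min-cut edges: Res→r1 (7), r2→r3 (4); capacity 7 + 4 = 11.
Cut capacity 16 exceeds the max flow 11, so it is not minimum.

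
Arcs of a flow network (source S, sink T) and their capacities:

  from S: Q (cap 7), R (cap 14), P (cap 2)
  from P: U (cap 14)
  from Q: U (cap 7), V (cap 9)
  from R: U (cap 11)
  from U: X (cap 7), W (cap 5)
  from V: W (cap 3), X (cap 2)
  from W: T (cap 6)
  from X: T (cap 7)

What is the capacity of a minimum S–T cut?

13

Augment S→P→U→W→T: bottleneck 2, flow now 2.
Augment S→Q→U→W→T: bottleneck 3, flow now 5.
Augment S→Q→U→X→T: bottleneck 4, flow now 9.
Augment S→R→U→X→T: bottleneck 3, flow now 12.
Augment S→R→U→Q→V→W→T: bottleneck 1, flow now 13. (uses reverse residual edge)
No augmenting path remains; maximum flow = 13.
By max-flow min-cut, the minimum cut capacity equals the max flow.
In the residual graph, reachable from S: {S, P, Q, R, U, V, W, X}.
Min-cut edges: W→T (6), X→T (7); capacity 6 + 7 = 13.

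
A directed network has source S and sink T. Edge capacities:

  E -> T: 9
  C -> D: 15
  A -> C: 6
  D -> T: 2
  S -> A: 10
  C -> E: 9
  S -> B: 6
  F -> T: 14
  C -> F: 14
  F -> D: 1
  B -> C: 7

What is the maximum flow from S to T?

Augment S→A→C→D→T: bottleneck 2, flow now 2.
Augment S→A→C→E→T: bottleneck 4, flow now 6.
Augment S→B→C→E→T: bottleneck 5, flow now 11.
Augment S→B→C→F→T: bottleneck 1, flow now 12.
No augmenting path remains; maximum flow = 12.
In the residual graph, reachable from S: {S, A}.
Min-cut edges: S→B (6), A→C (6); capacity 6 + 6 = 12.
This cut is saturated, so no flow can exceed 12.

12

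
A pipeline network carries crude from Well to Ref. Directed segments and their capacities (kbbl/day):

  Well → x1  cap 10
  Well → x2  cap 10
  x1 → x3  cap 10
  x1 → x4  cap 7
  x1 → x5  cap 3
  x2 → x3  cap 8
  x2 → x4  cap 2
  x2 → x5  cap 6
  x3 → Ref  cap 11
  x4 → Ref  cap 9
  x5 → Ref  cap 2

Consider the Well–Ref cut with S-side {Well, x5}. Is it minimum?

Given cut capacity: 10 + 10 + 2 = 22.
Augment Well→x1→x3→Ref: bottleneck 10, flow now 10.
Augment Well→x2→x3→Ref: bottleneck 1, flow now 11.
Augment Well→x2→x4→Ref: bottleneck 2, flow now 13.
Augment Well→x2→x5→Ref: bottleneck 2, flow now 15.
Augment Well→x2→x3→x1→x4→Ref: bottleneck 5, flow now 20. (uses reverse residual edge)
No augmenting path remains; maximum flow = 20.
In the residual graph, reachable from Well: {Well}.
Min-cut edges: Well→x1 (10), Well→x2 (10); capacity 10 + 10 = 20.
Cut capacity 22 exceeds the max flow 20, so it is not minimum.

No — its capacity is 22, but the minimum cut has capacity 20.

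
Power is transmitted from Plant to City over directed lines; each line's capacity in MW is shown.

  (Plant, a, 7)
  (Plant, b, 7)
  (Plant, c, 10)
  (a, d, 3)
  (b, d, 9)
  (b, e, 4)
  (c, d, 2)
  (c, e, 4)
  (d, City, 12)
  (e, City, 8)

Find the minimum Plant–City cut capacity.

Augment Plant→a→d→City: bottleneck 3, flow now 3.
Augment Plant→b→d→City: bottleneck 7, flow now 10.
Augment Plant→c→d→City: bottleneck 2, flow now 12.
Augment Plant→c→e→City: bottleneck 4, flow now 16.
No augmenting path remains; maximum flow = 16.
By max-flow min-cut, the minimum cut capacity equals the max flow.
In the residual graph, reachable from Plant: {Plant, a, c}.
Min-cut edges: Plant→b (7), a→d (3), c→d (2), c→e (4); capacity 7 + 3 + 2 + 4 = 16.

16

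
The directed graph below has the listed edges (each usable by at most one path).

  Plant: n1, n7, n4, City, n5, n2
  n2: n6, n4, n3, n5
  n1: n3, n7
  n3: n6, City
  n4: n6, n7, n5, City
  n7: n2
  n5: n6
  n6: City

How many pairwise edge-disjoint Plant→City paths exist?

4

Assign every edge capacity 1; by Menger, the answer equals the max flow.
Path Plant→City (+1); total 1.
Path Plant→n4→City (+1); total 2.
Path Plant→n1→n3→City (+1); total 3.
Path Plant→n2→n6→City (+1); total 4.
No residual Plant→City path; max flow = 4.
Certifying cut of size 4: {Plant→City, n3→City, n4→City, n6→City}.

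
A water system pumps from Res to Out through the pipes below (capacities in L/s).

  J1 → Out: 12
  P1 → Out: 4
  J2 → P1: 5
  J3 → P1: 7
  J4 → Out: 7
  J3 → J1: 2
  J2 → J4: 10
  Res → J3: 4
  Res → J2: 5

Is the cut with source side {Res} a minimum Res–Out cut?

Given cut capacity: 4 + 5 = 9.
Augment Res→J3→P1→Out: bottleneck 4, flow now 4.
Augment Res→J2→J4→Out: bottleneck 5, flow now 9.
No augmenting path remains; maximum flow = 9.
Cut capacity 9 equals the max flow, so it is a minimum cut.

Yes — it is a minimum cut (capacity 9).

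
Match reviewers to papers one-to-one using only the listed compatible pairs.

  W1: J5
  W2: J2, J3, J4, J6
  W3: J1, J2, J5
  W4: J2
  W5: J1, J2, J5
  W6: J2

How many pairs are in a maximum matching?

Unit-capacity flow: source→left, listed edges, right→sink; max matching = max flow.
Augmenting path W1→J5 (+1); matched 1.
Augmenting path W2→J2 (+1); matched 2.
Augmenting path W3→J1 (+1); matched 3.
Augmenting path W4→J2→W2→J3 (+1); matched 4.
No augmenting path remains; maximum matching = 4.
König certificate: {W2, J1, J2, J5} is a vertex cover of size 4 (every listed pair touches it), so no matching can be larger.

4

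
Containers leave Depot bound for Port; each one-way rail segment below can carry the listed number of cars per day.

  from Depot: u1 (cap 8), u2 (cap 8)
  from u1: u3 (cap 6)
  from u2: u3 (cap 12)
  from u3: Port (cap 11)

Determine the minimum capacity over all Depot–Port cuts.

11

Augment Depot→u1→u3→Port: bottleneck 6, flow now 6.
Augment Depot→u2→u3→Port: bottleneck 5, flow now 11.
No augmenting path remains; maximum flow = 11.
By max-flow min-cut, the minimum cut capacity equals the max flow.
In the residual graph, reachable from Depot: {Depot, u1, u2, u3}.
Min-cut edges: u3→Port (11); capacity 11 = 11.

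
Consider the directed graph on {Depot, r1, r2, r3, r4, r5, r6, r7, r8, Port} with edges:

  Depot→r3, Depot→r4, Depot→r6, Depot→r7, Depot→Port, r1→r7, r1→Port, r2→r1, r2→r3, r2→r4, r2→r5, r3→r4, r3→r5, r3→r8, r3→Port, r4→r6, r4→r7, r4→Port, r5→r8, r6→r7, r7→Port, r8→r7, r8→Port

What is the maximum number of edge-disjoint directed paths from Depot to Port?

Assign every edge capacity 1; by Menger, the answer equals the max flow.
Path Depot→Port (+1); total 1.
Path Depot→r3→Port (+1); total 2.
Path Depot→r4→Port (+1); total 3.
Path Depot→r7→Port (+1); total 4.
No residual Depot→Port path; max flow = 4.
Certifying cut of size 4: {Depot→Port, Depot→r3, Depot→r4, r7→Port}.

4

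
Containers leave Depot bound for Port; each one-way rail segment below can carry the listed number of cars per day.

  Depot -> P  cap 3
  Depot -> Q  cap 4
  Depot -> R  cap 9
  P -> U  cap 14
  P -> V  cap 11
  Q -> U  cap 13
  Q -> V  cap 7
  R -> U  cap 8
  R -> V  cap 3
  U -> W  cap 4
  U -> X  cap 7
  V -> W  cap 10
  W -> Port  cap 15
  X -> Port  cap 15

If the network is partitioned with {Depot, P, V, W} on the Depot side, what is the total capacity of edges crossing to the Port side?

Edges leaving {Depot, P, V, W}: Depot→Q (4), Depot→R (9), P→U (14), W→Port (15).
Cut capacity = 4 + 9 + 14 + 15 = 42.

42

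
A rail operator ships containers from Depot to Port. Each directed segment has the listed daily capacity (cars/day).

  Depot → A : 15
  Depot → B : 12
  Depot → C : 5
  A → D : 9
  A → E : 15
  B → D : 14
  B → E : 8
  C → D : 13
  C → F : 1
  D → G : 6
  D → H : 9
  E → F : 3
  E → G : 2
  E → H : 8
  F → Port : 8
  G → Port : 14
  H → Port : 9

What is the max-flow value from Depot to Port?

21

Augment Depot→C→F→Port: bottleneck 1, flow now 1.
Augment Depot→A→D→G→Port: bottleneck 6, flow now 7.
Augment Depot→A→D→H→Port: bottleneck 3, flow now 10.
Augment Depot→A→E→F→Port: bottleneck 3, flow now 13.
Augment Depot→A→E→G→Port: bottleneck 2, flow now 15.
Augment Depot→A→E→H→Port: bottleneck 1, flow now 16.
Augment Depot→B→D→H→Port: bottleneck 5, flow now 21.
No augmenting path remains; maximum flow = 21.
In the residual graph, reachable from Depot: {Depot, A, B, C, D, E, H}.
Min-cut edges: C→F (1), D→G (6), E→F (3), E→G (2), H→Port (9); capacity 1 + 6 + 3 + 2 + 9 = 21.
This cut is saturated, so no flow can exceed 21.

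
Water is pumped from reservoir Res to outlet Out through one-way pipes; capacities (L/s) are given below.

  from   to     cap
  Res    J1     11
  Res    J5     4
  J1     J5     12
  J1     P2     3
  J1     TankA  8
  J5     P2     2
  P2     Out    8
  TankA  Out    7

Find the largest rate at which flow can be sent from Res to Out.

12

Augment Res→J1→P2→Out: bottleneck 3, flow now 3.
Augment Res→J1→TankA→Out: bottleneck 7, flow now 10.
Augment Res→J5→P2→Out: bottleneck 2, flow now 12.
No augmenting path remains; maximum flow = 12.
In the residual graph, reachable from Res: {Res, J1, J5, TankA}.
Min-cut edges: J1→P2 (3), J5→P2 (2), TankA→Out (7); capacity 3 + 2 + 7 = 12.
This cut is saturated, so no flow can exceed 12.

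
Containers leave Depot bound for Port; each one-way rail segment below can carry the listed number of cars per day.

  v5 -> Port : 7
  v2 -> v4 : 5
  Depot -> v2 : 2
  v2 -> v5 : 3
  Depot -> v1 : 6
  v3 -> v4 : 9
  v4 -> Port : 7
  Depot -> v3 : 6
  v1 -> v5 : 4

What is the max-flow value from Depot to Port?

12

Augment Depot→v1→v5→Port: bottleneck 4, flow now 4.
Augment Depot→v2→v4→Port: bottleneck 2, flow now 6.
Augment Depot→v3→v4→Port: bottleneck 5, flow now 11.
Augment Depot→v3→v4→v2→v5→Port: bottleneck 1, flow now 12. (uses reverse residual edge)
No augmenting path remains; maximum flow = 12.
In the residual graph, reachable from Depot: {Depot, v1}.
Min-cut edges: Depot→v2 (2), Depot→v3 (6), v1→v5 (4); capacity 2 + 6 + 4 = 12.
This cut is saturated, so no flow can exceed 12.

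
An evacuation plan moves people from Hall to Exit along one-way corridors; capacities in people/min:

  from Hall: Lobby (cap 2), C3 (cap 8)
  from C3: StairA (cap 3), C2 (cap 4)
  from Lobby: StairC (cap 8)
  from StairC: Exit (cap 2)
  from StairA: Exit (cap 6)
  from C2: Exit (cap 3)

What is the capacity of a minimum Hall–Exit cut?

8

Augment Hall→C3→StairA→Exit: bottleneck 3, flow now 3.
Augment Hall→C3→C2→Exit: bottleneck 3, flow now 6.
Augment Hall→Lobby→StairC→Exit: bottleneck 2, flow now 8.
No augmenting path remains; maximum flow = 8.
By max-flow min-cut, the minimum cut capacity equals the max flow.
In the residual graph, reachable from Hall: {Hall, C3, C2}.
Min-cut edges: Hall→Lobby (2), C3→StairA (3), C2→Exit (3); capacity 2 + 3 + 3 = 8.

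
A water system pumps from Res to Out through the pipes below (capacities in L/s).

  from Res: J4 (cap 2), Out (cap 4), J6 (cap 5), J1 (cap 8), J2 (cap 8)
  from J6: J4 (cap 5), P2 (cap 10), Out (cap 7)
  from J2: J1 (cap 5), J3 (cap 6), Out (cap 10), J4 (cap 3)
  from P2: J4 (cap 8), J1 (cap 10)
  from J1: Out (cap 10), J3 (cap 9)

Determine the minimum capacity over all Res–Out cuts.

Augment Res→Out: bottleneck 4, flow now 4.
Augment Res→J6→Out: bottleneck 5, flow now 9.
Augment Res→J2→Out: bottleneck 8, flow now 17.
Augment Res→J1→Out: bottleneck 8, flow now 25.
No augmenting path remains; maximum flow = 25.
By max-flow min-cut, the minimum cut capacity equals the max flow.
In the residual graph, reachable from Res: {Res, J4}.
Min-cut edges: Res→J6 (5), Res→J2 (8), Res→J1 (8), Res→Out (4); capacity 5 + 8 + 8 + 4 = 25.

25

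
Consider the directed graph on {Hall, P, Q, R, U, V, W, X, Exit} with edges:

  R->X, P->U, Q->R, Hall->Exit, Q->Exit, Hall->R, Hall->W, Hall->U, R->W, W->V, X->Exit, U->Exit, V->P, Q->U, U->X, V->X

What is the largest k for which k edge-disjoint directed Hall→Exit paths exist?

3

Assign every edge capacity 1; by Menger, the answer equals the max flow.
Path Hall→Exit (+1); total 1.
Path Hall→U→Exit (+1); total 2.
Path Hall→R→X→Exit (+1); total 3.
No residual Hall→Exit path; max flow = 3.
Certifying cut of size 3: {Hall→Exit, U→Exit, X→Exit}.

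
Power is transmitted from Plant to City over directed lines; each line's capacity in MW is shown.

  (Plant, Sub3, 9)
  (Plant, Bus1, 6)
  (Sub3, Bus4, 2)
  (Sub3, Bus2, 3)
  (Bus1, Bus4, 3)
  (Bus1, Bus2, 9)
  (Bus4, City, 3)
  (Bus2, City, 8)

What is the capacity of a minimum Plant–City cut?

11

Augment Plant→Sub3→Bus4→City: bottleneck 2, flow now 2.
Augment Plant→Sub3→Bus2→City: bottleneck 3, flow now 5.
Augment Plant→Bus1→Bus4→City: bottleneck 1, flow now 6.
Augment Plant→Bus1→Bus2→City: bottleneck 5, flow now 11.
No augmenting path remains; maximum flow = 11.
By max-flow min-cut, the minimum cut capacity equals the max flow.
In the residual graph, reachable from Plant: {Plant, Sub3}.
Min-cut edges: Plant→Bus1 (6), Sub3→Bus4 (2), Sub3→Bus2 (3); capacity 6 + 2 + 3 = 11.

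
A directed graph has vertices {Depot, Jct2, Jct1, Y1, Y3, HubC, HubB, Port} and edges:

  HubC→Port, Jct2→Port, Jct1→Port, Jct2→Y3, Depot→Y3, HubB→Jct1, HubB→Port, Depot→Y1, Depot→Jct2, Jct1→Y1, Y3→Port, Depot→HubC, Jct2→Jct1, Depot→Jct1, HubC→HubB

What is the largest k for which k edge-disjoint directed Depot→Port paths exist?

4

Assign every edge capacity 1; by Menger, the answer equals the max flow.
Path Depot→Jct2→Port (+1); total 1.
Path Depot→Jct1→Port (+1); total 2.
Path Depot→Y3→Port (+1); total 3.
Path Depot→HubC→Port (+1); total 4.
No residual Depot→Port path; max flow = 4.
Certifying cut of size 4: {Depot→HubC, Depot→Jct1, Depot→Jct2, Depot→Y3}.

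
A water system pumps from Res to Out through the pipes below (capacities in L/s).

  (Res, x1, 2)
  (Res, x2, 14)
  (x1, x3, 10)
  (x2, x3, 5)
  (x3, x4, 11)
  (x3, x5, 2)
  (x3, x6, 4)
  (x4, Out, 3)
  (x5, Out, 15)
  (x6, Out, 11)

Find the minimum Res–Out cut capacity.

7

Augment Res→x1→x3→x4→Out: bottleneck 2, flow now 2.
Augment Res→x2→x3→x4→Out: bottleneck 1, flow now 3.
Augment Res→x2→x3→x5→Out: bottleneck 2, flow now 5.
Augment Res→x2→x3→x6→Out: bottleneck 2, flow now 7.
No augmenting path remains; maximum flow = 7.
By max-flow min-cut, the minimum cut capacity equals the max flow.
In the residual graph, reachable from Res: {Res, x2}.
Min-cut edges: Res→x1 (2), x2→x3 (5); capacity 2 + 5 = 7.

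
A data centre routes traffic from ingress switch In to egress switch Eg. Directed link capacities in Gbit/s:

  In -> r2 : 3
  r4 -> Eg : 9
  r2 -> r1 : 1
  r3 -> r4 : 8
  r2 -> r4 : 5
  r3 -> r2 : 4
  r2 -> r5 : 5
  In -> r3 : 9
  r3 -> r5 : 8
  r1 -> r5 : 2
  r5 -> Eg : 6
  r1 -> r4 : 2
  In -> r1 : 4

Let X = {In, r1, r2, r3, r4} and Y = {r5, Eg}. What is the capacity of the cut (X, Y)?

24

Edges leaving {In, r1, r2, r3, r4}: r1→r5 (2), r2→r5 (5), r3→r5 (8), r4→Eg (9).
Cut capacity = 2 + 5 + 8 + 9 = 24.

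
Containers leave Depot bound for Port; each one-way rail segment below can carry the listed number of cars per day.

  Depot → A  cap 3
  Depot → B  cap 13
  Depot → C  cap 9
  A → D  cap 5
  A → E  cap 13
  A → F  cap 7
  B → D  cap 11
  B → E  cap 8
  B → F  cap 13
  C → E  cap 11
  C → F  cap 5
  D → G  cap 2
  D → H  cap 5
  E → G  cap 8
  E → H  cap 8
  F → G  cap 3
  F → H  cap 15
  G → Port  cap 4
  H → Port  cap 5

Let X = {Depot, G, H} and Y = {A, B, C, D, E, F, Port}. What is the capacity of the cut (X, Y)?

34

Edges leaving {Depot, G, H}: Depot→A (3), Depot→B (13), Depot→C (9), G→Port (4), H→Port (5).
Cut capacity = 3 + 13 + 9 + 4 + 5 = 34.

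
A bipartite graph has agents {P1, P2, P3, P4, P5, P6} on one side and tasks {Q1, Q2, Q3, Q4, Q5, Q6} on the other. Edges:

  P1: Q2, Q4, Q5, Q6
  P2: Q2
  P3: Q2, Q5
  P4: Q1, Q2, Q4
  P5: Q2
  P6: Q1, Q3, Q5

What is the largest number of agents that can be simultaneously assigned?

Unit-capacity flow: source→left, listed edges, right→sink; max matching = max flow.
Augmenting path P1→Q2 (+1); matched 1.
Augmenting path P3→Q5 (+1); matched 2.
Augmenting path P4→Q1 (+1); matched 3.
Augmenting path P6→Q3 (+1); matched 4.
Augmenting path P2→Q2→P1→Q4 (+1); matched 5.
No augmenting path remains; maximum matching = 5.
König certificate: {P1, P3, P4, P6, Q2} is a vertex cover of size 5 (every listed pair touches it), so no matching can be larger.

5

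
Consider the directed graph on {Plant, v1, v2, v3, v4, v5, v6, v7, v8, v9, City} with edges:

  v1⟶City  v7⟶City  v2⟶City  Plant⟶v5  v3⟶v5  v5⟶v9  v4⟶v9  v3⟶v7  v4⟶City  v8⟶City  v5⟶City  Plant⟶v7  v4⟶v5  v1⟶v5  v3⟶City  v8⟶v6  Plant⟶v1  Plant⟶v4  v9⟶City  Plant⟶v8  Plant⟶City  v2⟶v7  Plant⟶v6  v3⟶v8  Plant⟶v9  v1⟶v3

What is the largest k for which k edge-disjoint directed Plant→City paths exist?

Assign every edge capacity 1; by Menger, the answer equals the max flow.
Path Plant→City (+1); total 1.
Path Plant→v1→City (+1); total 2.
Path Plant→v4→City (+1); total 3.
Path Plant→v5→City (+1); total 4.
Path Plant→v7→City (+1); total 5.
Path Plant→v8→City (+1); total 6.
Path Plant→v9→City (+1); total 7.
No residual Plant→City path; max flow = 7.
Certifying cut of size 7: {Plant→City, Plant→v1, Plant→v4, Plant→v5, Plant→v7, Plant→v8, Plant→v9}.

7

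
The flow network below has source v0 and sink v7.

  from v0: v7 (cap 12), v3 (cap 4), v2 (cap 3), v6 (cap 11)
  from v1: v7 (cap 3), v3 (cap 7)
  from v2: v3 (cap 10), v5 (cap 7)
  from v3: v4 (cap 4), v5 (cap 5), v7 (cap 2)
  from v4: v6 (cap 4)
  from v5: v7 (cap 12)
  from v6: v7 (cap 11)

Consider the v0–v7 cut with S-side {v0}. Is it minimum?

Yes — it is a minimum cut (capacity 30).

Given cut capacity: 3 + 4 + 11 + 12 = 30.
Augment v0→v7: bottleneck 12, flow now 12.
Augment v0→v3→v7: bottleneck 2, flow now 14.
Augment v0→v6→v7: bottleneck 11, flow now 25.
Augment v0→v2→v5→v7: bottleneck 3, flow now 28.
Augment v0→v3→v5→v7: bottleneck 2, flow now 30.
No augmenting path remains; maximum flow = 30.
Cut capacity 30 equals the max flow, so it is a minimum cut.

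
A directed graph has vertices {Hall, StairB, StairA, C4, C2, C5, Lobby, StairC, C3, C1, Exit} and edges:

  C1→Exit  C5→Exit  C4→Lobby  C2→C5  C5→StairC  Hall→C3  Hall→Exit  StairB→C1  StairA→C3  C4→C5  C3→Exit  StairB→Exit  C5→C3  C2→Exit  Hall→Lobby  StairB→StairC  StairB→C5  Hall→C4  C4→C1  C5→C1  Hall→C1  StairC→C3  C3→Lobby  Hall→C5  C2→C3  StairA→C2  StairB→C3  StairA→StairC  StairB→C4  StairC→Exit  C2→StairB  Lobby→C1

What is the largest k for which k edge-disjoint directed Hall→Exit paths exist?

5

Assign every edge capacity 1; by Menger, the answer equals the max flow.
Path Hall→Exit (+1); total 1.
Path Hall→C5→Exit (+1); total 2.
Path Hall→C3→Exit (+1); total 3.
Path Hall→C1→Exit (+1); total 4.
Path Hall→C4→C5→StairC→Exit (+1); total 5.
No residual Hall→Exit path; max flow = 5.
Certifying cut of size 5: {C1→Exit, Hall→C3, Hall→C4, Hall→C5, Hall→Exit}.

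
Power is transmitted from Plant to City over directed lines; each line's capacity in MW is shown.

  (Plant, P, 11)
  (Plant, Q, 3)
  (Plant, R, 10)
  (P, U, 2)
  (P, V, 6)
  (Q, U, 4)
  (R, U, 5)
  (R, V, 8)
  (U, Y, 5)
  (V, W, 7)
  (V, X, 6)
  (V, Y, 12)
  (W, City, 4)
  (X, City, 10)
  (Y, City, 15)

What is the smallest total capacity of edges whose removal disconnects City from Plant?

Augment Plant→P→U→Y→City: bottleneck 2, flow now 2.
Augment Plant→P→V→W→City: bottleneck 4, flow now 6.
Augment Plant→P→V→X→City: bottleneck 2, flow now 8.
Augment Plant→Q→U→Y→City: bottleneck 3, flow now 11.
Augment Plant→R→V→X→City: bottleneck 4, flow now 15.
Augment Plant→R→V→Y→City: bottleneck 4, flow now 19.
No augmenting path remains; maximum flow = 19.
By max-flow min-cut, the minimum cut capacity equals the max flow.
In the residual graph, reachable from Plant: {Plant, P, Q, R, U}.
Min-cut edges: P→V (6), R→V (8), U→Y (5); capacity 6 + 8 + 5 = 19.

19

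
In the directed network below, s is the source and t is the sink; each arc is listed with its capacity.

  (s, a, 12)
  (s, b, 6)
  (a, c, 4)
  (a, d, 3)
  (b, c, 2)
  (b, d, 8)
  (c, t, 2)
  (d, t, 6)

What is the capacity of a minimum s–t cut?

8

Augment s→a→c→t: bottleneck 2, flow now 2.
Augment s→a→d→t: bottleneck 3, flow now 5.
Augment s→b→d→t: bottleneck 3, flow now 8.
No augmenting path remains; maximum flow = 8.
By max-flow min-cut, the minimum cut capacity equals the max flow.
In the residual graph, reachable from s: {s, a, b, c, d}.
Min-cut edges: c→t (2), d→t (6); capacity 2 + 6 = 8.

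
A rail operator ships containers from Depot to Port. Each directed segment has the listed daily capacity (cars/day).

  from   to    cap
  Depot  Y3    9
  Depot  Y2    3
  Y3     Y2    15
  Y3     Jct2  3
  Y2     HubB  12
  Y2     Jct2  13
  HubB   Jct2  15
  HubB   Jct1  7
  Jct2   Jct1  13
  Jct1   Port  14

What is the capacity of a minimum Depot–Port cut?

Augment Depot→Y3→Jct2→Jct1→Port: bottleneck 3, flow now 3.
Augment Depot→Y2→HubB→Jct1→Port: bottleneck 3, flow now 6.
Augment Depot→Y3→Y2→HubB→Jct1→Port: bottleneck 4, flow now 10.
Augment Depot→Y3→Y2→Jct2→Jct1→Port: bottleneck 2, flow now 12.
No augmenting path remains; maximum flow = 12.
By max-flow min-cut, the minimum cut capacity equals the max flow.
In the residual graph, reachable from Depot: {Depot}.
Min-cut edges: Depot→Y3 (9), Depot→Y2 (3); capacity 9 + 3 = 12.

12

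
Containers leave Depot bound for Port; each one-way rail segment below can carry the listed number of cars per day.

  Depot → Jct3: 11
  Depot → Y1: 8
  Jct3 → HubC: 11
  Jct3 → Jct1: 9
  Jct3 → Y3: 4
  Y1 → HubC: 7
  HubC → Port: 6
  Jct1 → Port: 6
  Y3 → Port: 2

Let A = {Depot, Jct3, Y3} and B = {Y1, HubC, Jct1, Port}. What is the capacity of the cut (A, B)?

Edges leaving {Depot, Jct3, Y3}: Depot→Y1 (8), Jct3→HubC (11), Jct3→Jct1 (9), Y3→Port (2).
Cut capacity = 8 + 11 + 9 + 2 = 30.

30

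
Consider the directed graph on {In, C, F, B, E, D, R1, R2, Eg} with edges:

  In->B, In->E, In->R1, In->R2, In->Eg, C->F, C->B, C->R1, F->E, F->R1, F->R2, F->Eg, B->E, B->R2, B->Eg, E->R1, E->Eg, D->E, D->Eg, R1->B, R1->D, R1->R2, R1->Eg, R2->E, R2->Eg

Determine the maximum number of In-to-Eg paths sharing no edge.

5

Assign every edge capacity 1; by Menger, the answer equals the max flow.
Path In→Eg (+1); total 1.
Path In→B→Eg (+1); total 2.
Path In→E→Eg (+1); total 3.
Path In→R1→Eg (+1); total 4.
Path In→R2→Eg (+1); total 5.
No residual In→Eg path; max flow = 5.
Certifying cut of size 5: {In→B, In→E, In→Eg, In→R1, In→R2}.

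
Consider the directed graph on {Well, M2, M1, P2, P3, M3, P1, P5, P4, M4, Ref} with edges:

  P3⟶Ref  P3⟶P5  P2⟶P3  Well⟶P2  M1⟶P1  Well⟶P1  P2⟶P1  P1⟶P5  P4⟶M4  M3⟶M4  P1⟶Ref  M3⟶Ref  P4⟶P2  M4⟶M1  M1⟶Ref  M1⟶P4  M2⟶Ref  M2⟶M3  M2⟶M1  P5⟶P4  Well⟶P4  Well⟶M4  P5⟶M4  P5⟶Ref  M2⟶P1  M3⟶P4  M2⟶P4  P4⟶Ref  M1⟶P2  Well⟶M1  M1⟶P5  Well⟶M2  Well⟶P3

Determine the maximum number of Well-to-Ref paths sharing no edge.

6

Assign every edge capacity 1; by Menger, the answer equals the max flow.
Path Well→M2→Ref (+1); total 1.
Path Well→M1→Ref (+1); total 2.
Path Well→P3→Ref (+1); total 3.
Path Well→P1→Ref (+1); total 4.
Path Well→P4→Ref (+1); total 5.
Path Well→P2→P3→P5→Ref (+1); total 6.
No residual Well→Ref path; max flow = 6.
Certifying cut of size 6: {M1→Ref, P1→Ref, P3→Ref, P4→Ref, P5→Ref, Well→M2}.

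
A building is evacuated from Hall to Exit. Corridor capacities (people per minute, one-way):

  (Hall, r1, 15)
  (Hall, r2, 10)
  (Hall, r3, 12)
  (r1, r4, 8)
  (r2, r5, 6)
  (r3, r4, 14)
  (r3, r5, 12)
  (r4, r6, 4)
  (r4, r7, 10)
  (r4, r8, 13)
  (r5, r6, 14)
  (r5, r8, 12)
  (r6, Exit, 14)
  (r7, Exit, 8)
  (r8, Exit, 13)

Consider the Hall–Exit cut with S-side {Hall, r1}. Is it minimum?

Given cut capacity: 10 + 12 + 8 = 30.
Augment Hall→r1→r4→r6→Exit: bottleneck 4, flow now 4.
Augment Hall→r1→r4→r7→Exit: bottleneck 4, flow now 8.
Augment Hall→r2→r5→r6→Exit: bottleneck 6, flow now 14.
Augment Hall→r3→r4→r7→Exit: bottleneck 4, flow now 18.
Augment Hall→r3→r4→r8→Exit: bottleneck 8, flow now 26.
No augmenting path remains; maximum flow = 26.
In the residual graph, reachable from Hall: {Hall, r1, r2}.
Min-cut edges: Hall→r3 (12), r1→r4 (8), r2→r5 (6); capacity 12 + 8 + 6 = 26.
Cut capacity 30 exceeds the max flow 26, so it is not minimum.

No — its capacity is 30, but the minimum cut has capacity 26.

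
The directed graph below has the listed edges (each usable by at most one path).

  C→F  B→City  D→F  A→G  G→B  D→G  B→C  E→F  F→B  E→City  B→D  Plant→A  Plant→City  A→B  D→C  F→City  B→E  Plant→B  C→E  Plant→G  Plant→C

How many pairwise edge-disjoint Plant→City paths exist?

Assign every edge capacity 1; by Menger, the answer equals the max flow.
Path Plant→City (+1); total 1.
Path Plant→B→City (+1); total 2.
Path Plant→C→E→City (+1); total 3.
Path Plant→A→B→C→F→City (+1); total 4.
No residual Plant→City path; max flow = 4.
Certifying cut of size 4: {B→City, E→City, F→City, Plant→City}.

4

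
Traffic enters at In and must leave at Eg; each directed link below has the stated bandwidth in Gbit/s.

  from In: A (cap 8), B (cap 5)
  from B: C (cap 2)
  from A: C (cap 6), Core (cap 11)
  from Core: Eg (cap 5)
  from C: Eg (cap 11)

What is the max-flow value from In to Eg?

Augment In→B→C→Eg: bottleneck 2, flow now 2.
Augment In→A→Core→Eg: bottleneck 5, flow now 7.
Augment In→A→C→Eg: bottleneck 3, flow now 10.
No augmenting path remains; maximum flow = 10.
In the residual graph, reachable from In: {In, B}.
Min-cut edges: In→A (8), B→C (2); capacity 8 + 2 = 10.
This cut is saturated, so no flow can exceed 10.

10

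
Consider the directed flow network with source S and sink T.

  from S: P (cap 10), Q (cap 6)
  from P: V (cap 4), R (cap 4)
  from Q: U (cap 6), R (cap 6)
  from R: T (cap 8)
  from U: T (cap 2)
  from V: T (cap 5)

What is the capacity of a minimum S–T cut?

14

Augment S→P→R→T: bottleneck 4, flow now 4.
Augment S→P→V→T: bottleneck 4, flow now 8.
Augment S→Q→R→T: bottleneck 4, flow now 12.
Augment S→Q→U→T: bottleneck 2, flow now 14.
No augmenting path remains; maximum flow = 14.
By max-flow min-cut, the minimum cut capacity equals the max flow.
In the residual graph, reachable from S: {S, P}.
Min-cut edges: S→Q (6), P→R (4), P→V (4); capacity 6 + 4 + 4 = 14.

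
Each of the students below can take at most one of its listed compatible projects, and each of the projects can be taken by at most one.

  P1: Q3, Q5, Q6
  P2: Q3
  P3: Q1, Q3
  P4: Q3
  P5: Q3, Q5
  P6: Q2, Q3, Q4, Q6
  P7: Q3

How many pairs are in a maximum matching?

5

Unit-capacity flow: source→left, listed edges, right→sink; max matching = max flow.
Augmenting path P1→Q3 (+1); matched 1.
Augmenting path P3→Q1 (+1); matched 2.
Augmenting path P5→Q5 (+1); matched 3.
Augmenting path P6→Q2 (+1); matched 4.
Augmenting path P2→Q3→P1→Q6 (+1); matched 5.
No augmenting path remains; maximum matching = 5.
König certificate: {P1, P3, P5, P6, Q3} is a vertex cover of size 5 (every listed pair touches it), so no matching can be larger.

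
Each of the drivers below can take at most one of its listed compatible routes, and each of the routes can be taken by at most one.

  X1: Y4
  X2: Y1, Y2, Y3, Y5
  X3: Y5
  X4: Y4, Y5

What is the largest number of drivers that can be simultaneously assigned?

Unit-capacity flow: source→left, listed edges, right→sink; max matching = max flow.
Augmenting path X1→Y4 (+1); matched 1.
Augmenting path X2→Y1 (+1); matched 2.
Augmenting path X3→Y5 (+1); matched 3.
No augmenting path remains; maximum matching = 3.
König certificate: {X2, Y4, Y5} is a vertex cover of size 3 (every listed pair touches it), so no matching can be larger.

3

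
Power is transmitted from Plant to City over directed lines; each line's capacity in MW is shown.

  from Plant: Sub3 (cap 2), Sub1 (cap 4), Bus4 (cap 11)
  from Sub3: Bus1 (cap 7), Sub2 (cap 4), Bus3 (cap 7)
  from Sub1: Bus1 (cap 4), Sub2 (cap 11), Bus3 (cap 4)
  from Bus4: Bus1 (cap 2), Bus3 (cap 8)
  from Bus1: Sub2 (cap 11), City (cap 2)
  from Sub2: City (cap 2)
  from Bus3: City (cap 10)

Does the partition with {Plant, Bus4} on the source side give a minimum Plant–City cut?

No — its capacity is 16, but the minimum cut has capacity 14.

Given cut capacity: 2 + 4 + 2 + 8 = 16.
Augment Plant→Sub3→Bus1→City: bottleneck 2, flow now 2.
Augment Plant→Sub1→Sub2→City: bottleneck 2, flow now 4.
Augment Plant→Sub1→Bus3→City: bottleneck 2, flow now 6.
Augment Plant→Bus4→Bus3→City: bottleneck 8, flow now 14.
No augmenting path remains; maximum flow = 14.
In the residual graph, reachable from Plant: {Plant, Sub3, Sub1, Bus4, Bus1, Sub2, Bus3}.
Min-cut edges: Bus1→City (2), Sub2→City (2), Bus3→City (10); capacity 2 + 2 + 10 = 14.
Cut capacity 16 exceeds the max flow 14, so it is not minimum.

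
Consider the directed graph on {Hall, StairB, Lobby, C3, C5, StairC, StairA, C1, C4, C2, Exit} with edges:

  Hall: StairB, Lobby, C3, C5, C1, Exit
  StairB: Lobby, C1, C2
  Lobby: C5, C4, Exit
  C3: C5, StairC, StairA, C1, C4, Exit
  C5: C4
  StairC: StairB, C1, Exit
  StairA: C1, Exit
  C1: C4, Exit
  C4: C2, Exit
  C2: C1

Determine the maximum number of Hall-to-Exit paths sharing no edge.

5

Assign every edge capacity 1; by Menger, the answer equals the max flow.
Path Hall→Exit (+1); total 1.
Path Hall→Lobby→Exit (+1); total 2.
Path Hall→C3→Exit (+1); total 3.
Path Hall→C1→Exit (+1); total 4.
Path Hall→C5→C4→Exit (+1); total 5.
No residual Hall→Exit path; max flow = 5.
Certifying cut of size 5: {C1→Exit, C4→Exit, Hall→C3, Hall→Exit, Lobby→Exit}.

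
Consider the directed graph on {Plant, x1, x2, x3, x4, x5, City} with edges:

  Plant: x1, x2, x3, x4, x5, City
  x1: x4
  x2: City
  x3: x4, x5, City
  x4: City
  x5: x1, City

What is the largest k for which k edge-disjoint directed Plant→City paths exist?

Assign every edge capacity 1; by Menger, the answer equals the max flow.
Path Plant→City (+1); total 1.
Path Plant→x2→City (+1); total 2.
Path Plant→x3→City (+1); total 3.
Path Plant→x4→City (+1); total 4.
Path Plant→x5→City (+1); total 5.
No residual Plant→City path; max flow = 5.
Certifying cut of size 5: {Plant→City, Plant→x2, Plant→x3, Plant→x5, x4→City}.

5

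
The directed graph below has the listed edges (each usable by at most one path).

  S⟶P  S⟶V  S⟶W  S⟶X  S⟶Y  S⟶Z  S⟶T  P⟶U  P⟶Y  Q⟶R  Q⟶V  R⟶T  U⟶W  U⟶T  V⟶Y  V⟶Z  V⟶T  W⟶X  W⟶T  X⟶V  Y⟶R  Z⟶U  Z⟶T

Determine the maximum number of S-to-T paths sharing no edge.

6

Assign every edge capacity 1; by Menger, the answer equals the max flow.
Path S→T (+1); total 1.
Path S→V→T (+1); total 2.
Path S→W→T (+1); total 3.
Path S→Z→T (+1); total 4.
Path S→P→U→T (+1); total 5.
Path S→Y→R→T (+1); total 6.
No residual S→T path; max flow = 6.
Certifying cut of size 6: {S→T, U→T, V→T, W→T, Y→R, Z→T}.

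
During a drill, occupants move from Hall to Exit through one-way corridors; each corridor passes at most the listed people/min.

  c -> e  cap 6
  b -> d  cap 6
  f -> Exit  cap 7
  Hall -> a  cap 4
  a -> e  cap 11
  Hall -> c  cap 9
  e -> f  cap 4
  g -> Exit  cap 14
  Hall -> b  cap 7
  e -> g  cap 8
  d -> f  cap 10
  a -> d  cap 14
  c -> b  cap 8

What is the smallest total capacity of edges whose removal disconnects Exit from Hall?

15

Augment Hall→a→d→f→Exit: bottleneck 4, flow now 4.
Augment Hall→b→d→f→Exit: bottleneck 3, flow now 7.
Augment Hall→c→e→g→Exit: bottleneck 6, flow now 13.
Augment Hall→b→d→a→e→g→Exit: bottleneck 2, flow now 15. (uses reverse residual edge)
No augmenting path remains; maximum flow = 15.
By max-flow min-cut, the minimum cut capacity equals the max flow.
In the residual graph, reachable from Hall: {Hall, a, b, c, d, e, f}.
Min-cut edges: e→g (8), f→Exit (7); capacity 8 + 7 = 15.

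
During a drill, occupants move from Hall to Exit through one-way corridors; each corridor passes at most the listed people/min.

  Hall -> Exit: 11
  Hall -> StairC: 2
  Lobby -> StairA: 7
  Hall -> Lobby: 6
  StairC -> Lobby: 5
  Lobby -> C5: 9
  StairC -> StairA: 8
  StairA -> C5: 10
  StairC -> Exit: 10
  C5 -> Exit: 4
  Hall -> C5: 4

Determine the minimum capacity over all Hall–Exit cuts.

17

Augment Hall→Exit: bottleneck 11, flow now 11.
Augment Hall→StairC→Exit: bottleneck 2, flow now 13.
Augment Hall→C5→Exit: bottleneck 4, flow now 17.
No augmenting path remains; maximum flow = 17.
By max-flow min-cut, the minimum cut capacity equals the max flow.
In the residual graph, reachable from Hall: {Hall, Lobby, StairA, C5}.
Min-cut edges: Hall→StairC (2), Hall→Exit (11), C5→Exit (4); capacity 2 + 11 + 4 = 17.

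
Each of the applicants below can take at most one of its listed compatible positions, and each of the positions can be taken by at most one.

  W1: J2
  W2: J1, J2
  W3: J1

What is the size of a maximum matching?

Unit-capacity flow: source→left, listed edges, right→sink; max matching = max flow.
Augmenting path W1→J2 (+1); matched 1.
Augmenting path W2→J1 (+1); matched 2.
No augmenting path remains; maximum matching = 2.
König certificate: {J1, J2} is a vertex cover of size 2 (every listed pair touches it), so no matching can be larger.

2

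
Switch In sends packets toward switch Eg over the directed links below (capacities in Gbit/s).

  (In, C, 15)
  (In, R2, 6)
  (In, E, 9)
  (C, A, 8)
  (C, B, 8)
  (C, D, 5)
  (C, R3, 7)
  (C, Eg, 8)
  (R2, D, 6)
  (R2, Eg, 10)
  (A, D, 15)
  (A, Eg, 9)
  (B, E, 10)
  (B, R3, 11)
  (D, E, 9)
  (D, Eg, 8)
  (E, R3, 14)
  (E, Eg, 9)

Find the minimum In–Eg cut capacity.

30

Augment In→C→Eg: bottleneck 8, flow now 8.
Augment In→R2→Eg: bottleneck 6, flow now 14.
Augment In→E→Eg: bottleneck 9, flow now 23.
Augment In→C→A→Eg: bottleneck 7, flow now 30.
No augmenting path remains; maximum flow = 30.
By max-flow min-cut, the minimum cut capacity equals the max flow.
In the residual graph, reachable from In: {In}.
Min-cut edges: In→C (15), In→R2 (6), In→E (9); capacity 15 + 6 + 9 = 30.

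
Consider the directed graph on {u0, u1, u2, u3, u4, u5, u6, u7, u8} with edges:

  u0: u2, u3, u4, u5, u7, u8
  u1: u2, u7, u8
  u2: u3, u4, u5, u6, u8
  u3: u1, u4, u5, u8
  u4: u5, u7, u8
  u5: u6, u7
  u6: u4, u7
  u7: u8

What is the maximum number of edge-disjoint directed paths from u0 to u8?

Assign every edge capacity 1; by Menger, the answer equals the max flow.
Path u0→u8 (+1); total 1.
Path u0→u2→u8 (+1); total 2.
Path u0→u3→u8 (+1); total 3.
Path u0→u4→u8 (+1); total 4.
Path u0→u7→u8 (+1); total 5.
No residual u0→u8 path; max flow = 5.
Certifying cut of size 5: {u0→u2, u0→u3, u0→u8, u4→u8, u7→u8}.

5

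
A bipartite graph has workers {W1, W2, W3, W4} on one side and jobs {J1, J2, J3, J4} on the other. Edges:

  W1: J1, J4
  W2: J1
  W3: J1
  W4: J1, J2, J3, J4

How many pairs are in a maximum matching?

Unit-capacity flow: source→left, listed edges, right→sink; max matching = max flow.
Augmenting path W1→J1 (+1); matched 1.
Augmenting path W4→J2 (+1); matched 2.
Augmenting path W2→J1→W1→J4 (+1); matched 3.
No augmenting path remains; maximum matching = 3.
König certificate: {W1, W4, J1} is a vertex cover of size 3 (every listed pair touches it), so no matching can be larger.

3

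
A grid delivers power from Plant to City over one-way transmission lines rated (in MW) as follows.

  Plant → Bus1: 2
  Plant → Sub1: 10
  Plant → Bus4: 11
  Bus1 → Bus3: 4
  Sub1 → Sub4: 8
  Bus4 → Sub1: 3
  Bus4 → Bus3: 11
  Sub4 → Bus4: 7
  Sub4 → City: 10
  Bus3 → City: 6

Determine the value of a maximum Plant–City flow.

14

Augment Plant→Bus1→Bus3→City: bottleneck 2, flow now 2.
Augment Plant→Sub1→Sub4→City: bottleneck 8, flow now 10.
Augment Plant→Bus4→Bus3→City: bottleneck 4, flow now 14.
No augmenting path remains; maximum flow = 14.
In the residual graph, reachable from Plant: {Plant, Bus1, Sub1, Bus4, Bus3}.
Min-cut edges: Sub1→Sub4 (8), Bus3→City (6); capacity 8 + 6 = 14.
This cut is saturated, so no flow can exceed 14.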